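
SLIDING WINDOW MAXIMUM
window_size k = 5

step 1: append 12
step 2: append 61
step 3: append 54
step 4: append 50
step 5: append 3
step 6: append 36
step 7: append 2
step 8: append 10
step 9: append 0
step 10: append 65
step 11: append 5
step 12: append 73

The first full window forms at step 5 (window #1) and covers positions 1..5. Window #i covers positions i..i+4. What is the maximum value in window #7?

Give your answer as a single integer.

step 1: append 12 -> window=[12] (not full yet)
step 2: append 61 -> window=[12, 61] (not full yet)
step 3: append 54 -> window=[12, 61, 54] (not full yet)
step 4: append 50 -> window=[12, 61, 54, 50] (not full yet)
step 5: append 3 -> window=[12, 61, 54, 50, 3] -> max=61
step 6: append 36 -> window=[61, 54, 50, 3, 36] -> max=61
step 7: append 2 -> window=[54, 50, 3, 36, 2] -> max=54
step 8: append 10 -> window=[50, 3, 36, 2, 10] -> max=50
step 9: append 0 -> window=[3, 36, 2, 10, 0] -> max=36
step 10: append 65 -> window=[36, 2, 10, 0, 65] -> max=65
step 11: append 5 -> window=[2, 10, 0, 65, 5] -> max=65
Window #7 max = 65

Answer: 65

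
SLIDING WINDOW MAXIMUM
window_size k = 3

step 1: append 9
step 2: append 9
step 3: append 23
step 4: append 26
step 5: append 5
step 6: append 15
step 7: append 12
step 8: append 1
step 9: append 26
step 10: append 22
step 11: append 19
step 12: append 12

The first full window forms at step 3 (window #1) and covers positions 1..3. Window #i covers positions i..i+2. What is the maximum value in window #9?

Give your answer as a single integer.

Answer: 26

Derivation:
step 1: append 9 -> window=[9] (not full yet)
step 2: append 9 -> window=[9, 9] (not full yet)
step 3: append 23 -> window=[9, 9, 23] -> max=23
step 4: append 26 -> window=[9, 23, 26] -> max=26
step 5: append 5 -> window=[23, 26, 5] -> max=26
step 6: append 15 -> window=[26, 5, 15] -> max=26
step 7: append 12 -> window=[5, 15, 12] -> max=15
step 8: append 1 -> window=[15, 12, 1] -> max=15
step 9: append 26 -> window=[12, 1, 26] -> max=26
step 10: append 22 -> window=[1, 26, 22] -> max=26
step 11: append 19 -> window=[26, 22, 19] -> max=26
Window #9 max = 26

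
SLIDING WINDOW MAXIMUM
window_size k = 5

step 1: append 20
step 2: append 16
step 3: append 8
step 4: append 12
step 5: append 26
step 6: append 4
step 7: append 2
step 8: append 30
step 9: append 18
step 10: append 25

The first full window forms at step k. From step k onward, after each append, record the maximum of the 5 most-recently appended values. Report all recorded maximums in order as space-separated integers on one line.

Answer: 26 26 26 30 30 30

Derivation:
step 1: append 20 -> window=[20] (not full yet)
step 2: append 16 -> window=[20, 16] (not full yet)
step 3: append 8 -> window=[20, 16, 8] (not full yet)
step 4: append 12 -> window=[20, 16, 8, 12] (not full yet)
step 5: append 26 -> window=[20, 16, 8, 12, 26] -> max=26
step 6: append 4 -> window=[16, 8, 12, 26, 4] -> max=26
step 7: append 2 -> window=[8, 12, 26, 4, 2] -> max=26
step 8: append 30 -> window=[12, 26, 4, 2, 30] -> max=30
step 9: append 18 -> window=[26, 4, 2, 30, 18] -> max=30
step 10: append 25 -> window=[4, 2, 30, 18, 25] -> max=30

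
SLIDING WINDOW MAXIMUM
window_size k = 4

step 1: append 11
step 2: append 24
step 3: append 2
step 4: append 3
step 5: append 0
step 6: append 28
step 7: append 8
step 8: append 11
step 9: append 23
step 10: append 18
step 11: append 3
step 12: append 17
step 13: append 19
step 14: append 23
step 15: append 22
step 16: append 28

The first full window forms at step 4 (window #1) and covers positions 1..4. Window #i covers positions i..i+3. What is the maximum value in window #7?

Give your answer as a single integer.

Answer: 23

Derivation:
step 1: append 11 -> window=[11] (not full yet)
step 2: append 24 -> window=[11, 24] (not full yet)
step 3: append 2 -> window=[11, 24, 2] (not full yet)
step 4: append 3 -> window=[11, 24, 2, 3] -> max=24
step 5: append 0 -> window=[24, 2, 3, 0] -> max=24
step 6: append 28 -> window=[2, 3, 0, 28] -> max=28
step 7: append 8 -> window=[3, 0, 28, 8] -> max=28
step 8: append 11 -> window=[0, 28, 8, 11] -> max=28
step 9: append 23 -> window=[28, 8, 11, 23] -> max=28
step 10: append 18 -> window=[8, 11, 23, 18] -> max=23
Window #7 max = 23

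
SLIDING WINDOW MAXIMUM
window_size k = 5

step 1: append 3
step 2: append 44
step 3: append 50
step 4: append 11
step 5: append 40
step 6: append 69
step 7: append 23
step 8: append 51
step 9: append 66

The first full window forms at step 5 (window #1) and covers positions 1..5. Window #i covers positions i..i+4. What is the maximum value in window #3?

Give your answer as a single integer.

Answer: 69

Derivation:
step 1: append 3 -> window=[3] (not full yet)
step 2: append 44 -> window=[3, 44] (not full yet)
step 3: append 50 -> window=[3, 44, 50] (not full yet)
step 4: append 11 -> window=[3, 44, 50, 11] (not full yet)
step 5: append 40 -> window=[3, 44, 50, 11, 40] -> max=50
step 6: append 69 -> window=[44, 50, 11, 40, 69] -> max=69
step 7: append 23 -> window=[50, 11, 40, 69, 23] -> max=69
Window #3 max = 69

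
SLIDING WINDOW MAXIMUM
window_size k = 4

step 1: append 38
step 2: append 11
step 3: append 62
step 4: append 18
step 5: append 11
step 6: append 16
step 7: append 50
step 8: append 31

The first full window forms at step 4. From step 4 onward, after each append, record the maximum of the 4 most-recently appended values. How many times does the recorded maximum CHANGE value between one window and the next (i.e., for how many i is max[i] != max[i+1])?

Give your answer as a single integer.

Answer: 1

Derivation:
step 1: append 38 -> window=[38] (not full yet)
step 2: append 11 -> window=[38, 11] (not full yet)
step 3: append 62 -> window=[38, 11, 62] (not full yet)
step 4: append 18 -> window=[38, 11, 62, 18] -> max=62
step 5: append 11 -> window=[11, 62, 18, 11] -> max=62
step 6: append 16 -> window=[62, 18, 11, 16] -> max=62
step 7: append 50 -> window=[18, 11, 16, 50] -> max=50
step 8: append 31 -> window=[11, 16, 50, 31] -> max=50
Recorded maximums: 62 62 62 50 50
Changes between consecutive maximums: 1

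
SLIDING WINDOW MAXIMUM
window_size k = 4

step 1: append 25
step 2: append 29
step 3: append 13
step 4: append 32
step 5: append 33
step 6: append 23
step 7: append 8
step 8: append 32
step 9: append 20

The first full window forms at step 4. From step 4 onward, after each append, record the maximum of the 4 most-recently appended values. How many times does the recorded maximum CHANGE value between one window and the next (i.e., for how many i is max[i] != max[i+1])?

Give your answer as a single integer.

step 1: append 25 -> window=[25] (not full yet)
step 2: append 29 -> window=[25, 29] (not full yet)
step 3: append 13 -> window=[25, 29, 13] (not full yet)
step 4: append 32 -> window=[25, 29, 13, 32] -> max=32
step 5: append 33 -> window=[29, 13, 32, 33] -> max=33
step 6: append 23 -> window=[13, 32, 33, 23] -> max=33
step 7: append 8 -> window=[32, 33, 23, 8] -> max=33
step 8: append 32 -> window=[33, 23, 8, 32] -> max=33
step 9: append 20 -> window=[23, 8, 32, 20] -> max=32
Recorded maximums: 32 33 33 33 33 32
Changes between consecutive maximums: 2

Answer: 2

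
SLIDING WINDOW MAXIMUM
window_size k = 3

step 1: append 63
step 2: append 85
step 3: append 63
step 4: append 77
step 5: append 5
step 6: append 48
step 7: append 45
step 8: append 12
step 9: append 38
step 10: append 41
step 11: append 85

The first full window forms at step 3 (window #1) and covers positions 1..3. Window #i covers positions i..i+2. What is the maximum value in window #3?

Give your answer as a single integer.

Answer: 77

Derivation:
step 1: append 63 -> window=[63] (not full yet)
step 2: append 85 -> window=[63, 85] (not full yet)
step 3: append 63 -> window=[63, 85, 63] -> max=85
step 4: append 77 -> window=[85, 63, 77] -> max=85
step 5: append 5 -> window=[63, 77, 5] -> max=77
Window #3 max = 77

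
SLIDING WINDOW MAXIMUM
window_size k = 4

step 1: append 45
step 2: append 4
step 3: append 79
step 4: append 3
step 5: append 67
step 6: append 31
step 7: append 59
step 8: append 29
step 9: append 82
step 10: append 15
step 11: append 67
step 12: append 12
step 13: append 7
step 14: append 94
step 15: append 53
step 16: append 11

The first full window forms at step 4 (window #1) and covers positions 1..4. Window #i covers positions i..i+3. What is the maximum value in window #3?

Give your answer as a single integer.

step 1: append 45 -> window=[45] (not full yet)
step 2: append 4 -> window=[45, 4] (not full yet)
step 3: append 79 -> window=[45, 4, 79] (not full yet)
step 4: append 3 -> window=[45, 4, 79, 3] -> max=79
step 5: append 67 -> window=[4, 79, 3, 67] -> max=79
step 6: append 31 -> window=[79, 3, 67, 31] -> max=79
Window #3 max = 79

Answer: 79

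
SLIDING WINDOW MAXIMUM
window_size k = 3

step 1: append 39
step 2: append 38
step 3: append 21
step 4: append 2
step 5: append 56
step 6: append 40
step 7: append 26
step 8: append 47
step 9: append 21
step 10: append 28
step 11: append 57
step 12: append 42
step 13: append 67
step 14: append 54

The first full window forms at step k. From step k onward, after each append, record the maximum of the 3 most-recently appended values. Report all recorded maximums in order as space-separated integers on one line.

Answer: 39 38 56 56 56 47 47 47 57 57 67 67

Derivation:
step 1: append 39 -> window=[39] (not full yet)
step 2: append 38 -> window=[39, 38] (not full yet)
step 3: append 21 -> window=[39, 38, 21] -> max=39
step 4: append 2 -> window=[38, 21, 2] -> max=38
step 5: append 56 -> window=[21, 2, 56] -> max=56
step 6: append 40 -> window=[2, 56, 40] -> max=56
step 7: append 26 -> window=[56, 40, 26] -> max=56
step 8: append 47 -> window=[40, 26, 47] -> max=47
step 9: append 21 -> window=[26, 47, 21] -> max=47
step 10: append 28 -> window=[47, 21, 28] -> max=47
step 11: append 57 -> window=[21, 28, 57] -> max=57
step 12: append 42 -> window=[28, 57, 42] -> max=57
step 13: append 67 -> window=[57, 42, 67] -> max=67
step 14: append 54 -> window=[42, 67, 54] -> max=67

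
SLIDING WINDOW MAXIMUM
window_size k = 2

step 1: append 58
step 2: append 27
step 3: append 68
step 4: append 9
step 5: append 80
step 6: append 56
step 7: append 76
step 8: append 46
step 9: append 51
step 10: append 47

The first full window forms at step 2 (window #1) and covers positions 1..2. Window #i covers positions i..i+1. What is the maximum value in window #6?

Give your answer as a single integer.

step 1: append 58 -> window=[58] (not full yet)
step 2: append 27 -> window=[58, 27] -> max=58
step 3: append 68 -> window=[27, 68] -> max=68
step 4: append 9 -> window=[68, 9] -> max=68
step 5: append 80 -> window=[9, 80] -> max=80
step 6: append 56 -> window=[80, 56] -> max=80
step 7: append 76 -> window=[56, 76] -> max=76
Window #6 max = 76

Answer: 76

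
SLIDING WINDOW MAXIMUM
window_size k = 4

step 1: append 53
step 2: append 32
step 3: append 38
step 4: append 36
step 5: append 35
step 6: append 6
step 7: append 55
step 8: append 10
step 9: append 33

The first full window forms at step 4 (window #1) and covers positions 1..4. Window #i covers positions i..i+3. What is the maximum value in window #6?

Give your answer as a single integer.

step 1: append 53 -> window=[53] (not full yet)
step 2: append 32 -> window=[53, 32] (not full yet)
step 3: append 38 -> window=[53, 32, 38] (not full yet)
step 4: append 36 -> window=[53, 32, 38, 36] -> max=53
step 5: append 35 -> window=[32, 38, 36, 35] -> max=38
step 6: append 6 -> window=[38, 36, 35, 6] -> max=38
step 7: append 55 -> window=[36, 35, 6, 55] -> max=55
step 8: append 10 -> window=[35, 6, 55, 10] -> max=55
step 9: append 33 -> window=[6, 55, 10, 33] -> max=55
Window #6 max = 55

Answer: 55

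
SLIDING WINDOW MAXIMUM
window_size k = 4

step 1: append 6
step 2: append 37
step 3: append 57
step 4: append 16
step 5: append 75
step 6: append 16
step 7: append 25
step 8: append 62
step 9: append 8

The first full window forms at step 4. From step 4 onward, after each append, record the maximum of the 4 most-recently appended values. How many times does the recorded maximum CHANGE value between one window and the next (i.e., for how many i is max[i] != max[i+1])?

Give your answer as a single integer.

Answer: 2

Derivation:
step 1: append 6 -> window=[6] (not full yet)
step 2: append 37 -> window=[6, 37] (not full yet)
step 3: append 57 -> window=[6, 37, 57] (not full yet)
step 4: append 16 -> window=[6, 37, 57, 16] -> max=57
step 5: append 75 -> window=[37, 57, 16, 75] -> max=75
step 6: append 16 -> window=[57, 16, 75, 16] -> max=75
step 7: append 25 -> window=[16, 75, 16, 25] -> max=75
step 8: append 62 -> window=[75, 16, 25, 62] -> max=75
step 9: append 8 -> window=[16, 25, 62, 8] -> max=62
Recorded maximums: 57 75 75 75 75 62
Changes between consecutive maximums: 2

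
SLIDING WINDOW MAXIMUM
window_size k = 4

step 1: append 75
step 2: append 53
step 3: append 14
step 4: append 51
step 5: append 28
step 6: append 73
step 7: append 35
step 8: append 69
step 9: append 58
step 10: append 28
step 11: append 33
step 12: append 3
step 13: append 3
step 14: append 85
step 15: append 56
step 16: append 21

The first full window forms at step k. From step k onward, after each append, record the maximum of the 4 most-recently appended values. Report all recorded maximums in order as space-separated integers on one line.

step 1: append 75 -> window=[75] (not full yet)
step 2: append 53 -> window=[75, 53] (not full yet)
step 3: append 14 -> window=[75, 53, 14] (not full yet)
step 4: append 51 -> window=[75, 53, 14, 51] -> max=75
step 5: append 28 -> window=[53, 14, 51, 28] -> max=53
step 6: append 73 -> window=[14, 51, 28, 73] -> max=73
step 7: append 35 -> window=[51, 28, 73, 35] -> max=73
step 8: append 69 -> window=[28, 73, 35, 69] -> max=73
step 9: append 58 -> window=[73, 35, 69, 58] -> max=73
step 10: append 28 -> window=[35, 69, 58, 28] -> max=69
step 11: append 33 -> window=[69, 58, 28, 33] -> max=69
step 12: append 3 -> window=[58, 28, 33, 3] -> max=58
step 13: append 3 -> window=[28, 33, 3, 3] -> max=33
step 14: append 85 -> window=[33, 3, 3, 85] -> max=85
step 15: append 56 -> window=[3, 3, 85, 56] -> max=85
step 16: append 21 -> window=[3, 85, 56, 21] -> max=85

Answer: 75 53 73 73 73 73 69 69 58 33 85 85 85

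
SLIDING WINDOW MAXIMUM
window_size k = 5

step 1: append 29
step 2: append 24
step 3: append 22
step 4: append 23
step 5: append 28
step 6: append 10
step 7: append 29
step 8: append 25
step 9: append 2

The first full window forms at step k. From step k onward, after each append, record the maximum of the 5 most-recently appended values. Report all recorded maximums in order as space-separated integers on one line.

step 1: append 29 -> window=[29] (not full yet)
step 2: append 24 -> window=[29, 24] (not full yet)
step 3: append 22 -> window=[29, 24, 22] (not full yet)
step 4: append 23 -> window=[29, 24, 22, 23] (not full yet)
step 5: append 28 -> window=[29, 24, 22, 23, 28] -> max=29
step 6: append 10 -> window=[24, 22, 23, 28, 10] -> max=28
step 7: append 29 -> window=[22, 23, 28, 10, 29] -> max=29
step 8: append 25 -> window=[23, 28, 10, 29, 25] -> max=29
step 9: append 2 -> window=[28, 10, 29, 25, 2] -> max=29

Answer: 29 28 29 29 29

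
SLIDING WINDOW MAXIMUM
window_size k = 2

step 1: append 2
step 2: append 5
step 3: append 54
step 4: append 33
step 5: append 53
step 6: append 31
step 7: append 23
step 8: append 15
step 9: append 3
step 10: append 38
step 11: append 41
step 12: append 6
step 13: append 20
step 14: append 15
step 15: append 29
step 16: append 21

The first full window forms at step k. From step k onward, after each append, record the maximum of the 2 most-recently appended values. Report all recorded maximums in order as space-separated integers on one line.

Answer: 5 54 54 53 53 31 23 15 38 41 41 20 20 29 29

Derivation:
step 1: append 2 -> window=[2] (not full yet)
step 2: append 5 -> window=[2, 5] -> max=5
step 3: append 54 -> window=[5, 54] -> max=54
step 4: append 33 -> window=[54, 33] -> max=54
step 5: append 53 -> window=[33, 53] -> max=53
step 6: append 31 -> window=[53, 31] -> max=53
step 7: append 23 -> window=[31, 23] -> max=31
step 8: append 15 -> window=[23, 15] -> max=23
step 9: append 3 -> window=[15, 3] -> max=15
step 10: append 38 -> window=[3, 38] -> max=38
step 11: append 41 -> window=[38, 41] -> max=41
step 12: append 6 -> window=[41, 6] -> max=41
step 13: append 20 -> window=[6, 20] -> max=20
step 14: append 15 -> window=[20, 15] -> max=20
step 15: append 29 -> window=[15, 29] -> max=29
step 16: append 21 -> window=[29, 21] -> max=29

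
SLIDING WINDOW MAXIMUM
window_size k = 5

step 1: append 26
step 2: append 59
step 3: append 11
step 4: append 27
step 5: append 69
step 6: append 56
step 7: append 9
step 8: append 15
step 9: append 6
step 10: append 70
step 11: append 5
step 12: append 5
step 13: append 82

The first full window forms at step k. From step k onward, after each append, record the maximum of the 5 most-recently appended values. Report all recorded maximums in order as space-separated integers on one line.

step 1: append 26 -> window=[26] (not full yet)
step 2: append 59 -> window=[26, 59] (not full yet)
step 3: append 11 -> window=[26, 59, 11] (not full yet)
step 4: append 27 -> window=[26, 59, 11, 27] (not full yet)
step 5: append 69 -> window=[26, 59, 11, 27, 69] -> max=69
step 6: append 56 -> window=[59, 11, 27, 69, 56] -> max=69
step 7: append 9 -> window=[11, 27, 69, 56, 9] -> max=69
step 8: append 15 -> window=[27, 69, 56, 9, 15] -> max=69
step 9: append 6 -> window=[69, 56, 9, 15, 6] -> max=69
step 10: append 70 -> window=[56, 9, 15, 6, 70] -> max=70
step 11: append 5 -> window=[9, 15, 6, 70, 5] -> max=70
step 12: append 5 -> window=[15, 6, 70, 5, 5] -> max=70
step 13: append 82 -> window=[6, 70, 5, 5, 82] -> max=82

Answer: 69 69 69 69 69 70 70 70 82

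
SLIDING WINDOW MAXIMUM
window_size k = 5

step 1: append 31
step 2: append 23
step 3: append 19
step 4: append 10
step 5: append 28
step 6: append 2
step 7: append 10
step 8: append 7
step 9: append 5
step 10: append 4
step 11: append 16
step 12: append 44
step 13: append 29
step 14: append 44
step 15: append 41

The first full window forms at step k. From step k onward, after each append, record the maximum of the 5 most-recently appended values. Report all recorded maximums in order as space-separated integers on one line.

Answer: 31 28 28 28 28 10 16 44 44 44 44

Derivation:
step 1: append 31 -> window=[31] (not full yet)
step 2: append 23 -> window=[31, 23] (not full yet)
step 3: append 19 -> window=[31, 23, 19] (not full yet)
step 4: append 10 -> window=[31, 23, 19, 10] (not full yet)
step 5: append 28 -> window=[31, 23, 19, 10, 28] -> max=31
step 6: append 2 -> window=[23, 19, 10, 28, 2] -> max=28
step 7: append 10 -> window=[19, 10, 28, 2, 10] -> max=28
step 8: append 7 -> window=[10, 28, 2, 10, 7] -> max=28
step 9: append 5 -> window=[28, 2, 10, 7, 5] -> max=28
step 10: append 4 -> window=[2, 10, 7, 5, 4] -> max=10
step 11: append 16 -> window=[10, 7, 5, 4, 16] -> max=16
step 12: append 44 -> window=[7, 5, 4, 16, 44] -> max=44
step 13: append 29 -> window=[5, 4, 16, 44, 29] -> max=44
step 14: append 44 -> window=[4, 16, 44, 29, 44] -> max=44
step 15: append 41 -> window=[16, 44, 29, 44, 41] -> max=44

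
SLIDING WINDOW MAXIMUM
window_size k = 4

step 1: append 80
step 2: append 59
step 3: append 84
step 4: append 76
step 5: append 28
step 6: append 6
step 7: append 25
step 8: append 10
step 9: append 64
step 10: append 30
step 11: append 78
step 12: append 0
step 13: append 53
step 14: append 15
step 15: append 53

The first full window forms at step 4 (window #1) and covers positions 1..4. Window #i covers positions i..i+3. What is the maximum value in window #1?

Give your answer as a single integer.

Answer: 84

Derivation:
step 1: append 80 -> window=[80] (not full yet)
step 2: append 59 -> window=[80, 59] (not full yet)
step 3: append 84 -> window=[80, 59, 84] (not full yet)
step 4: append 76 -> window=[80, 59, 84, 76] -> max=84
Window #1 max = 84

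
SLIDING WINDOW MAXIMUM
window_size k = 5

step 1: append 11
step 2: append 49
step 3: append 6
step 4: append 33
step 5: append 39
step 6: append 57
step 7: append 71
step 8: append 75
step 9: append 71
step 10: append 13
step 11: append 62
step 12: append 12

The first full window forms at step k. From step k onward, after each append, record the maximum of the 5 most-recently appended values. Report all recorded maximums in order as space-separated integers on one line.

Answer: 49 57 71 75 75 75 75 75

Derivation:
step 1: append 11 -> window=[11] (not full yet)
step 2: append 49 -> window=[11, 49] (not full yet)
step 3: append 6 -> window=[11, 49, 6] (not full yet)
step 4: append 33 -> window=[11, 49, 6, 33] (not full yet)
step 5: append 39 -> window=[11, 49, 6, 33, 39] -> max=49
step 6: append 57 -> window=[49, 6, 33, 39, 57] -> max=57
step 7: append 71 -> window=[6, 33, 39, 57, 71] -> max=71
step 8: append 75 -> window=[33, 39, 57, 71, 75] -> max=75
step 9: append 71 -> window=[39, 57, 71, 75, 71] -> max=75
step 10: append 13 -> window=[57, 71, 75, 71, 13] -> max=75
step 11: append 62 -> window=[71, 75, 71, 13, 62] -> max=75
step 12: append 12 -> window=[75, 71, 13, 62, 12] -> max=75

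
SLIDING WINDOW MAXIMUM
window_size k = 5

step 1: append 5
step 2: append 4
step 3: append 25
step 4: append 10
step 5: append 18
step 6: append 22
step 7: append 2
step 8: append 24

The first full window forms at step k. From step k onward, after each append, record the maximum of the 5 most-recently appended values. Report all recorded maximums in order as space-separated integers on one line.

step 1: append 5 -> window=[5] (not full yet)
step 2: append 4 -> window=[5, 4] (not full yet)
step 3: append 25 -> window=[5, 4, 25] (not full yet)
step 4: append 10 -> window=[5, 4, 25, 10] (not full yet)
step 5: append 18 -> window=[5, 4, 25, 10, 18] -> max=25
step 6: append 22 -> window=[4, 25, 10, 18, 22] -> max=25
step 7: append 2 -> window=[25, 10, 18, 22, 2] -> max=25
step 8: append 24 -> window=[10, 18, 22, 2, 24] -> max=24

Answer: 25 25 25 24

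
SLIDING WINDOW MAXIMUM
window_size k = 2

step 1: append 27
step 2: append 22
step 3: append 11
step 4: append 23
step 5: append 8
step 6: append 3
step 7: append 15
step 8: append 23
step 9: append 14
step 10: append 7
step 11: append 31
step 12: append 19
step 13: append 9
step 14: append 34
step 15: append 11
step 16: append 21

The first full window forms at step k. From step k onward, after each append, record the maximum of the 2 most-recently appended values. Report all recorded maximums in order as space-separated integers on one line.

Answer: 27 22 23 23 8 15 23 23 14 31 31 19 34 34 21

Derivation:
step 1: append 27 -> window=[27] (not full yet)
step 2: append 22 -> window=[27, 22] -> max=27
step 3: append 11 -> window=[22, 11] -> max=22
step 4: append 23 -> window=[11, 23] -> max=23
step 5: append 8 -> window=[23, 8] -> max=23
step 6: append 3 -> window=[8, 3] -> max=8
step 7: append 15 -> window=[3, 15] -> max=15
step 8: append 23 -> window=[15, 23] -> max=23
step 9: append 14 -> window=[23, 14] -> max=23
step 10: append 7 -> window=[14, 7] -> max=14
step 11: append 31 -> window=[7, 31] -> max=31
step 12: append 19 -> window=[31, 19] -> max=31
step 13: append 9 -> window=[19, 9] -> max=19
step 14: append 34 -> window=[9, 34] -> max=34
step 15: append 11 -> window=[34, 11] -> max=34
step 16: append 21 -> window=[11, 21] -> max=21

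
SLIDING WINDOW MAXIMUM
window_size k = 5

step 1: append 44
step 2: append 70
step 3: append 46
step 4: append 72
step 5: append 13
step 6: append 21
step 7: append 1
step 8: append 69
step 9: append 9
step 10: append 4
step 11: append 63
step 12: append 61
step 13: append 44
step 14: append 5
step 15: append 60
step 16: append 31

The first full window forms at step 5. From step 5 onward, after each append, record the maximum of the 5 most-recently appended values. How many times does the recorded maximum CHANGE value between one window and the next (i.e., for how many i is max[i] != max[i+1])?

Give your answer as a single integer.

Answer: 3

Derivation:
step 1: append 44 -> window=[44] (not full yet)
step 2: append 70 -> window=[44, 70] (not full yet)
step 3: append 46 -> window=[44, 70, 46] (not full yet)
step 4: append 72 -> window=[44, 70, 46, 72] (not full yet)
step 5: append 13 -> window=[44, 70, 46, 72, 13] -> max=72
step 6: append 21 -> window=[70, 46, 72, 13, 21] -> max=72
step 7: append 1 -> window=[46, 72, 13, 21, 1] -> max=72
step 8: append 69 -> window=[72, 13, 21, 1, 69] -> max=72
step 9: append 9 -> window=[13, 21, 1, 69, 9] -> max=69
step 10: append 4 -> window=[21, 1, 69, 9, 4] -> max=69
step 11: append 63 -> window=[1, 69, 9, 4, 63] -> max=69
step 12: append 61 -> window=[69, 9, 4, 63, 61] -> max=69
step 13: append 44 -> window=[9, 4, 63, 61, 44] -> max=63
step 14: append 5 -> window=[4, 63, 61, 44, 5] -> max=63
step 15: append 60 -> window=[63, 61, 44, 5, 60] -> max=63
step 16: append 31 -> window=[61, 44, 5, 60, 31] -> max=61
Recorded maximums: 72 72 72 72 69 69 69 69 63 63 63 61
Changes between consecutive maximums: 3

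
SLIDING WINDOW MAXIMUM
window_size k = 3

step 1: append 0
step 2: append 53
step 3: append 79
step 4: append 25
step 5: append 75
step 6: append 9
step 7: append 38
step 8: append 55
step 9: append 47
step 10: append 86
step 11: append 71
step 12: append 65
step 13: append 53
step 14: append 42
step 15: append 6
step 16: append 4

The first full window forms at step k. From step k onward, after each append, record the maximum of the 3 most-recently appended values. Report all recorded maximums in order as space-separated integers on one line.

step 1: append 0 -> window=[0] (not full yet)
step 2: append 53 -> window=[0, 53] (not full yet)
step 3: append 79 -> window=[0, 53, 79] -> max=79
step 4: append 25 -> window=[53, 79, 25] -> max=79
step 5: append 75 -> window=[79, 25, 75] -> max=79
step 6: append 9 -> window=[25, 75, 9] -> max=75
step 7: append 38 -> window=[75, 9, 38] -> max=75
step 8: append 55 -> window=[9, 38, 55] -> max=55
step 9: append 47 -> window=[38, 55, 47] -> max=55
step 10: append 86 -> window=[55, 47, 86] -> max=86
step 11: append 71 -> window=[47, 86, 71] -> max=86
step 12: append 65 -> window=[86, 71, 65] -> max=86
step 13: append 53 -> window=[71, 65, 53] -> max=71
step 14: append 42 -> window=[65, 53, 42] -> max=65
step 15: append 6 -> window=[53, 42, 6] -> max=53
step 16: append 4 -> window=[42, 6, 4] -> max=42

Answer: 79 79 79 75 75 55 55 86 86 86 71 65 53 42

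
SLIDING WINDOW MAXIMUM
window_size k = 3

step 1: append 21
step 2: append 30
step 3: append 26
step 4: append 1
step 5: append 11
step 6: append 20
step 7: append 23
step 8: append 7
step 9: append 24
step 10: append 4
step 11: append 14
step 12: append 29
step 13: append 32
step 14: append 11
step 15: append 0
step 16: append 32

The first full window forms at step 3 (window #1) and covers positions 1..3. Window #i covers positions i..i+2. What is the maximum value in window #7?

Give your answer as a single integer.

Answer: 24

Derivation:
step 1: append 21 -> window=[21] (not full yet)
step 2: append 30 -> window=[21, 30] (not full yet)
step 3: append 26 -> window=[21, 30, 26] -> max=30
step 4: append 1 -> window=[30, 26, 1] -> max=30
step 5: append 11 -> window=[26, 1, 11] -> max=26
step 6: append 20 -> window=[1, 11, 20] -> max=20
step 7: append 23 -> window=[11, 20, 23] -> max=23
step 8: append 7 -> window=[20, 23, 7] -> max=23
step 9: append 24 -> window=[23, 7, 24] -> max=24
Window #7 max = 24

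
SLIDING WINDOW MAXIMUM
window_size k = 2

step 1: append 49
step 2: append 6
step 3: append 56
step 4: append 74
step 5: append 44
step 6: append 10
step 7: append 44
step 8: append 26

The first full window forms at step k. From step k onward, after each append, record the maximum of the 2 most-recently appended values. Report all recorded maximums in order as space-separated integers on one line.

step 1: append 49 -> window=[49] (not full yet)
step 2: append 6 -> window=[49, 6] -> max=49
step 3: append 56 -> window=[6, 56] -> max=56
step 4: append 74 -> window=[56, 74] -> max=74
step 5: append 44 -> window=[74, 44] -> max=74
step 6: append 10 -> window=[44, 10] -> max=44
step 7: append 44 -> window=[10, 44] -> max=44
step 8: append 26 -> window=[44, 26] -> max=44

Answer: 49 56 74 74 44 44 44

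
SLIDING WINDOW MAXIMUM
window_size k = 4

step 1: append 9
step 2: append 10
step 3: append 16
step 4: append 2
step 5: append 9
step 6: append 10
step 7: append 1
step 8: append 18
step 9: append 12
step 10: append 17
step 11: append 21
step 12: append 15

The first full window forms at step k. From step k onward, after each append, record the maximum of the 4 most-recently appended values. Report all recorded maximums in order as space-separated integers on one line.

step 1: append 9 -> window=[9] (not full yet)
step 2: append 10 -> window=[9, 10] (not full yet)
step 3: append 16 -> window=[9, 10, 16] (not full yet)
step 4: append 2 -> window=[9, 10, 16, 2] -> max=16
step 5: append 9 -> window=[10, 16, 2, 9] -> max=16
step 6: append 10 -> window=[16, 2, 9, 10] -> max=16
step 7: append 1 -> window=[2, 9, 10, 1] -> max=10
step 8: append 18 -> window=[9, 10, 1, 18] -> max=18
step 9: append 12 -> window=[10, 1, 18, 12] -> max=18
step 10: append 17 -> window=[1, 18, 12, 17] -> max=18
step 11: append 21 -> window=[18, 12, 17, 21] -> max=21
step 12: append 15 -> window=[12, 17, 21, 15] -> max=21

Answer: 16 16 16 10 18 18 18 21 21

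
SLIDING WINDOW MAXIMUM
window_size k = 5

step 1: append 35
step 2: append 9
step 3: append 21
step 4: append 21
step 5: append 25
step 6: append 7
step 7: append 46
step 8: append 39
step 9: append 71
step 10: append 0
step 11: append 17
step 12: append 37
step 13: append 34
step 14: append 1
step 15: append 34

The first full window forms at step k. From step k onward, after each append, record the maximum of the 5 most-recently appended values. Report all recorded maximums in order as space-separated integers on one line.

step 1: append 35 -> window=[35] (not full yet)
step 2: append 9 -> window=[35, 9] (not full yet)
step 3: append 21 -> window=[35, 9, 21] (not full yet)
step 4: append 21 -> window=[35, 9, 21, 21] (not full yet)
step 5: append 25 -> window=[35, 9, 21, 21, 25] -> max=35
step 6: append 7 -> window=[9, 21, 21, 25, 7] -> max=25
step 7: append 46 -> window=[21, 21, 25, 7, 46] -> max=46
step 8: append 39 -> window=[21, 25, 7, 46, 39] -> max=46
step 9: append 71 -> window=[25, 7, 46, 39, 71] -> max=71
step 10: append 0 -> window=[7, 46, 39, 71, 0] -> max=71
step 11: append 17 -> window=[46, 39, 71, 0, 17] -> max=71
step 12: append 37 -> window=[39, 71, 0, 17, 37] -> max=71
step 13: append 34 -> window=[71, 0, 17, 37, 34] -> max=71
step 14: append 1 -> window=[0, 17, 37, 34, 1] -> max=37
step 15: append 34 -> window=[17, 37, 34, 1, 34] -> max=37

Answer: 35 25 46 46 71 71 71 71 71 37 37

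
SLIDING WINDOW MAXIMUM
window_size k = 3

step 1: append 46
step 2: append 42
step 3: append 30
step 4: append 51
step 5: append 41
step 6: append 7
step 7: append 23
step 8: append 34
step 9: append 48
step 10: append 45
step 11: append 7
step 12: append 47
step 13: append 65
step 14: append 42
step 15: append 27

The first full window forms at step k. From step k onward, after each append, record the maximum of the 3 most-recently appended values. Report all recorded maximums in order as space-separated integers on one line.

step 1: append 46 -> window=[46] (not full yet)
step 2: append 42 -> window=[46, 42] (not full yet)
step 3: append 30 -> window=[46, 42, 30] -> max=46
step 4: append 51 -> window=[42, 30, 51] -> max=51
step 5: append 41 -> window=[30, 51, 41] -> max=51
step 6: append 7 -> window=[51, 41, 7] -> max=51
step 7: append 23 -> window=[41, 7, 23] -> max=41
step 8: append 34 -> window=[7, 23, 34] -> max=34
step 9: append 48 -> window=[23, 34, 48] -> max=48
step 10: append 45 -> window=[34, 48, 45] -> max=48
step 11: append 7 -> window=[48, 45, 7] -> max=48
step 12: append 47 -> window=[45, 7, 47] -> max=47
step 13: append 65 -> window=[7, 47, 65] -> max=65
step 14: append 42 -> window=[47, 65, 42] -> max=65
step 15: append 27 -> window=[65, 42, 27] -> max=65

Answer: 46 51 51 51 41 34 48 48 48 47 65 65 65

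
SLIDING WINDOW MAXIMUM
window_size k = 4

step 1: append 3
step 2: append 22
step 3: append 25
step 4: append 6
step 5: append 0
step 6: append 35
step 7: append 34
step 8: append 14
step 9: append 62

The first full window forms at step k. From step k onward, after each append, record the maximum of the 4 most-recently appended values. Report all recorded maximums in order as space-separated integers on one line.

Answer: 25 25 35 35 35 62

Derivation:
step 1: append 3 -> window=[3] (not full yet)
step 2: append 22 -> window=[3, 22] (not full yet)
step 3: append 25 -> window=[3, 22, 25] (not full yet)
step 4: append 6 -> window=[3, 22, 25, 6] -> max=25
step 5: append 0 -> window=[22, 25, 6, 0] -> max=25
step 6: append 35 -> window=[25, 6, 0, 35] -> max=35
step 7: append 34 -> window=[6, 0, 35, 34] -> max=35
step 8: append 14 -> window=[0, 35, 34, 14] -> max=35
step 9: append 62 -> window=[35, 34, 14, 62] -> max=62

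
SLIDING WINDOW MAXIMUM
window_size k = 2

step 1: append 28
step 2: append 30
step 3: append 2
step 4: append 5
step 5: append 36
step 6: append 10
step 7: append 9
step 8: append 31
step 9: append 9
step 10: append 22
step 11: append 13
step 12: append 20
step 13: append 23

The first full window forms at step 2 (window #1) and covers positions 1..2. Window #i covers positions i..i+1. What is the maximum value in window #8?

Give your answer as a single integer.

Answer: 31

Derivation:
step 1: append 28 -> window=[28] (not full yet)
step 2: append 30 -> window=[28, 30] -> max=30
step 3: append 2 -> window=[30, 2] -> max=30
step 4: append 5 -> window=[2, 5] -> max=5
step 5: append 36 -> window=[5, 36] -> max=36
step 6: append 10 -> window=[36, 10] -> max=36
step 7: append 9 -> window=[10, 9] -> max=10
step 8: append 31 -> window=[9, 31] -> max=31
step 9: append 9 -> window=[31, 9] -> max=31
Window #8 max = 31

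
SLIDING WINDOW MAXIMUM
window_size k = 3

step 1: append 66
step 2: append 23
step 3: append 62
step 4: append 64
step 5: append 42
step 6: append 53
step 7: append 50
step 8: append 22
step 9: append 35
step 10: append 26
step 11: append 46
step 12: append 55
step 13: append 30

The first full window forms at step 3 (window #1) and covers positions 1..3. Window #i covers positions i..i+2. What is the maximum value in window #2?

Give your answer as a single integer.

step 1: append 66 -> window=[66] (not full yet)
step 2: append 23 -> window=[66, 23] (not full yet)
step 3: append 62 -> window=[66, 23, 62] -> max=66
step 4: append 64 -> window=[23, 62, 64] -> max=64
Window #2 max = 64

Answer: 64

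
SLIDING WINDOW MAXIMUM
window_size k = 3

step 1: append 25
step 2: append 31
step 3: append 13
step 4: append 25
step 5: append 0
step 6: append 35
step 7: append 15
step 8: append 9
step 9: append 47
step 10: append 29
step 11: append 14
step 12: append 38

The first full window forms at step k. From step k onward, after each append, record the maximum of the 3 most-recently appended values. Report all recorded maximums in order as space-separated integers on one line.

step 1: append 25 -> window=[25] (not full yet)
step 2: append 31 -> window=[25, 31] (not full yet)
step 3: append 13 -> window=[25, 31, 13] -> max=31
step 4: append 25 -> window=[31, 13, 25] -> max=31
step 5: append 0 -> window=[13, 25, 0] -> max=25
step 6: append 35 -> window=[25, 0, 35] -> max=35
step 7: append 15 -> window=[0, 35, 15] -> max=35
step 8: append 9 -> window=[35, 15, 9] -> max=35
step 9: append 47 -> window=[15, 9, 47] -> max=47
step 10: append 29 -> window=[9, 47, 29] -> max=47
step 11: append 14 -> window=[47, 29, 14] -> max=47
step 12: append 38 -> window=[29, 14, 38] -> max=38

Answer: 31 31 25 35 35 35 47 47 47 38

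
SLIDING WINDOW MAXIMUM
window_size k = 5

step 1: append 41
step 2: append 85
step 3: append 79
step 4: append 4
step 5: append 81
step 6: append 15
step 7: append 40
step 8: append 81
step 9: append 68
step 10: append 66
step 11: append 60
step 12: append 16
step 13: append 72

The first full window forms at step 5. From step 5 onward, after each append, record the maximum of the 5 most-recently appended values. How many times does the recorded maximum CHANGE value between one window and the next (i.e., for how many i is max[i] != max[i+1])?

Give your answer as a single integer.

Answer: 2

Derivation:
step 1: append 41 -> window=[41] (not full yet)
step 2: append 85 -> window=[41, 85] (not full yet)
step 3: append 79 -> window=[41, 85, 79] (not full yet)
step 4: append 4 -> window=[41, 85, 79, 4] (not full yet)
step 5: append 81 -> window=[41, 85, 79, 4, 81] -> max=85
step 6: append 15 -> window=[85, 79, 4, 81, 15] -> max=85
step 7: append 40 -> window=[79, 4, 81, 15, 40] -> max=81
step 8: append 81 -> window=[4, 81, 15, 40, 81] -> max=81
step 9: append 68 -> window=[81, 15, 40, 81, 68] -> max=81
step 10: append 66 -> window=[15, 40, 81, 68, 66] -> max=81
step 11: append 60 -> window=[40, 81, 68, 66, 60] -> max=81
step 12: append 16 -> window=[81, 68, 66, 60, 16] -> max=81
step 13: append 72 -> window=[68, 66, 60, 16, 72] -> max=72
Recorded maximums: 85 85 81 81 81 81 81 81 72
Changes between consecutive maximums: 2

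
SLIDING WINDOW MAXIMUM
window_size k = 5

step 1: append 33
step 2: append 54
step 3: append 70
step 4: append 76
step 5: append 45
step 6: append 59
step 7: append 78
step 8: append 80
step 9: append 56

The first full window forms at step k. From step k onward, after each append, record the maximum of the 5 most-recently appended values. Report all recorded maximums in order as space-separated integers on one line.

step 1: append 33 -> window=[33] (not full yet)
step 2: append 54 -> window=[33, 54] (not full yet)
step 3: append 70 -> window=[33, 54, 70] (not full yet)
step 4: append 76 -> window=[33, 54, 70, 76] (not full yet)
step 5: append 45 -> window=[33, 54, 70, 76, 45] -> max=76
step 6: append 59 -> window=[54, 70, 76, 45, 59] -> max=76
step 7: append 78 -> window=[70, 76, 45, 59, 78] -> max=78
step 8: append 80 -> window=[76, 45, 59, 78, 80] -> max=80
step 9: append 56 -> window=[45, 59, 78, 80, 56] -> max=80

Answer: 76 76 78 80 80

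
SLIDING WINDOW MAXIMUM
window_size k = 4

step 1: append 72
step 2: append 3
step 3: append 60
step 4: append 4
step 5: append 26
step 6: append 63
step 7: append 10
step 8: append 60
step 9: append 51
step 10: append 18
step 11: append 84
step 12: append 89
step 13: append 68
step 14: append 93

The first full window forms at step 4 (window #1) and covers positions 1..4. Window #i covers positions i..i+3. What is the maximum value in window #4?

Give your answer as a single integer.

Answer: 63

Derivation:
step 1: append 72 -> window=[72] (not full yet)
step 2: append 3 -> window=[72, 3] (not full yet)
step 3: append 60 -> window=[72, 3, 60] (not full yet)
step 4: append 4 -> window=[72, 3, 60, 4] -> max=72
step 5: append 26 -> window=[3, 60, 4, 26] -> max=60
step 6: append 63 -> window=[60, 4, 26, 63] -> max=63
step 7: append 10 -> window=[4, 26, 63, 10] -> max=63
Window #4 max = 63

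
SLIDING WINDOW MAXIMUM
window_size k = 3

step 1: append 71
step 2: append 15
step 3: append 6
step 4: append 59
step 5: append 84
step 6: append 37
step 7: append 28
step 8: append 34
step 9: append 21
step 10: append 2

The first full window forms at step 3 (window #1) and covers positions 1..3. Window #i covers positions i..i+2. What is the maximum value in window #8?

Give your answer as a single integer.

step 1: append 71 -> window=[71] (not full yet)
step 2: append 15 -> window=[71, 15] (not full yet)
step 3: append 6 -> window=[71, 15, 6] -> max=71
step 4: append 59 -> window=[15, 6, 59] -> max=59
step 5: append 84 -> window=[6, 59, 84] -> max=84
step 6: append 37 -> window=[59, 84, 37] -> max=84
step 7: append 28 -> window=[84, 37, 28] -> max=84
step 8: append 34 -> window=[37, 28, 34] -> max=37
step 9: append 21 -> window=[28, 34, 21] -> max=34
step 10: append 2 -> window=[34, 21, 2] -> max=34
Window #8 max = 34

Answer: 34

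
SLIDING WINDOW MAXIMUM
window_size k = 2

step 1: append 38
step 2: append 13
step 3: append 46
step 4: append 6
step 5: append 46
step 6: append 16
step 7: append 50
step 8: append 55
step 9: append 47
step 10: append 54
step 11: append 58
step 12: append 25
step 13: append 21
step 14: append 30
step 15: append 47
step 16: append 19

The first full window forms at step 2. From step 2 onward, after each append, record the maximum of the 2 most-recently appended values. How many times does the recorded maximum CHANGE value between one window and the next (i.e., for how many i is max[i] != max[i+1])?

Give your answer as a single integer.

step 1: append 38 -> window=[38] (not full yet)
step 2: append 13 -> window=[38, 13] -> max=38
step 3: append 46 -> window=[13, 46] -> max=46
step 4: append 6 -> window=[46, 6] -> max=46
step 5: append 46 -> window=[6, 46] -> max=46
step 6: append 16 -> window=[46, 16] -> max=46
step 7: append 50 -> window=[16, 50] -> max=50
step 8: append 55 -> window=[50, 55] -> max=55
step 9: append 47 -> window=[55, 47] -> max=55
step 10: append 54 -> window=[47, 54] -> max=54
step 11: append 58 -> window=[54, 58] -> max=58
step 12: append 25 -> window=[58, 25] -> max=58
step 13: append 21 -> window=[25, 21] -> max=25
step 14: append 30 -> window=[21, 30] -> max=30
step 15: append 47 -> window=[30, 47] -> max=47
step 16: append 19 -> window=[47, 19] -> max=47
Recorded maximums: 38 46 46 46 46 50 55 55 54 58 58 25 30 47 47
Changes between consecutive maximums: 8

Answer: 8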